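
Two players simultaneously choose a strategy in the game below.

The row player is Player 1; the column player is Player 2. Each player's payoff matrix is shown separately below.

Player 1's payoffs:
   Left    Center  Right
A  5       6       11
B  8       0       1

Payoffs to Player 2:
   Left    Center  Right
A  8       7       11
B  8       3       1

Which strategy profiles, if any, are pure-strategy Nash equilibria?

For each player, find the best response to each opponent profile; mutual best responses are the pure NE.
Player 1 against Left: payoffs 5, 8 → best response B.
Player 1 against Center: payoffs 6, 0 → best response A.
Player 1 against Right: payoffs 11, 1 → best response A.
Player 2 against A: payoffs 8, 7, 11 → best response Right.
Player 2 against B: payoffs 8, 3, 1 → best response Left.
Mutual best responses: (A, Right); (B, Left).

Pure-strategy Nash equilibria: (A, Right) and (B, Left)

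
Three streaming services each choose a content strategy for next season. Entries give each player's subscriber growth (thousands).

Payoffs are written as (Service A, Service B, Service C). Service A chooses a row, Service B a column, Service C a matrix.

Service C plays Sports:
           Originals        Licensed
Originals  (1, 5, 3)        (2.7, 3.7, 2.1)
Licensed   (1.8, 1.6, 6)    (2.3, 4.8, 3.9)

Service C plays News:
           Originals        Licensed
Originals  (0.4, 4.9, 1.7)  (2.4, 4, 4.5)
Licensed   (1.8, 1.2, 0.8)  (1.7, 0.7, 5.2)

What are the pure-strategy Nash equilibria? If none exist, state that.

This game has no pure Nash equilibrium.

Service A against (Originals, Sports): payoffs 1, 1.8 → best response Licensed.
Service A against (Originals, News): payoffs 0.4, 1.8 → best response Licensed.
Service A against (Licensed, Sports): payoffs 2.7, 2.3 → best response Originals.
Service A against (Licensed, News): payoffs 2.4, 1.7 → best response Originals.
Service B against (Originals, Sports): payoffs 5, 3.7 → best response Originals.
Service B against (Originals, News): payoffs 4.9, 4 → best response Originals.
Service B against (Licensed, Sports): payoffs 1.6, 4.8 → best response Licensed.
Service B against (Licensed, News): payoffs 1.2, 0.7 → best response Originals.
Service C against (Originals, Originals): payoffs 3, 1.7 → best response Sports.
Service C against (Originals, Licensed): payoffs 2.1, 4.5 → best response News.
Service C against (Licensed, Originals): payoffs 6, 0.8 → best response Sports.
Service C against (Licensed, Licensed): payoffs 3.9, 5.2 → best response News.
No profile is a mutual best response for all players.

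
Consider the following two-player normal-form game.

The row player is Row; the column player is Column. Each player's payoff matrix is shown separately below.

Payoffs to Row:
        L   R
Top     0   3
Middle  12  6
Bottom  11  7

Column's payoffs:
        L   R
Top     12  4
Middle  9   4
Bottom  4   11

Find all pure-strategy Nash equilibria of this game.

Row against L: payoffs 0, 12, 11 → best response Middle.
Row against R: payoffs 3, 6, 7 → best response Bottom.
Column against Top: payoffs 12, 4 → best response L.
Column against Middle: payoffs 9, 4 → best response L.
Column against Bottom: payoffs 4, 11 → best response R.
Mutual best responses: (Middle, L); (Bottom, R).

The pure Nash equilibria are (Middle, L) and (Bottom, R).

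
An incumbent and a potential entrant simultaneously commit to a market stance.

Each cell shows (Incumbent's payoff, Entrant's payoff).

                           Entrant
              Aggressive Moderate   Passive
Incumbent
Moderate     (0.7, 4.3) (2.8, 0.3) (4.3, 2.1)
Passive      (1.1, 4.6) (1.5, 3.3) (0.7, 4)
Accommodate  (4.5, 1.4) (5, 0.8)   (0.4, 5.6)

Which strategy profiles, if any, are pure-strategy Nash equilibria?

This game has no pure Nash equilibrium.

(Moderate, Aggressive): Incumbent can switch to Passive (0.7 → 1.1). Not NE.
(Moderate, Moderate): Incumbent can switch to Accommodate (2.8 → 5). Not NE.
(Moderate, Passive): Entrant can switch to Aggressive (2.1 → 4.3). Not NE.
(Passive, Aggressive): Incumbent can switch to Accommodate (1.1 → 4.5). Not NE.
(Passive, Moderate): Incumbent can switch to Moderate (1.5 → 2.8). Not NE.
(Passive, Passive): Incumbent can switch to Moderate (0.7 → 4.3). Not NE.
(Accommodate, Aggressive): Entrant can switch to Passive (1.4 → 5.6). Not NE.
(Accommodate, Moderate): Entrant can switch to Aggressive (0.8 → 1.4). Not NE.
(The remaining 1 profile has a profitable deviation by the same check.)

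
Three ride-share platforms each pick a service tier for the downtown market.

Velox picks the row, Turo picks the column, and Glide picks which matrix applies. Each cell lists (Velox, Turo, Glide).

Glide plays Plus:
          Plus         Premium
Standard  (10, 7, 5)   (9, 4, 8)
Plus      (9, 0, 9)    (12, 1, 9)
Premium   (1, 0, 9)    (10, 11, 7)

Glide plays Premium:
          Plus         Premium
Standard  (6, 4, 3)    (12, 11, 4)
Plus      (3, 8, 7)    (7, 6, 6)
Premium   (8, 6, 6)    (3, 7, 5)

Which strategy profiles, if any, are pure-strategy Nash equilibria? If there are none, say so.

Velox against (Plus, Plus): payoffs 10, 9, 1 → best response Standard.
Velox against (Plus, Premium): payoffs 6, 3, 8 → best response Premium.
Velox against (Premium, Plus): payoffs 9, 12, 10 → best response Plus.
Velox against (Premium, Premium): payoffs 12, 7, 3 → best response Standard.
Turo against (Standard, Plus): payoffs 7, 4 → best response Plus.
Turo against (Standard, Premium): payoffs 4, 11 → best response Premium.
Turo against (Plus, Plus): payoffs 0, 1 → best response Premium.
Turo against (Plus, Premium): payoffs 8, 6 → best response Plus.
Turo against (Premium, Plus): payoffs 0, 11 → best response Premium.
Turo against (Premium, Premium): payoffs 6, 7 → best response Premium.
Glide against (Standard, Plus): payoffs 5, 3 → best response Plus.
Glide against (Standard, Premium): payoffs 8, 4 → best response Plus.
Glide against (Plus, Plus): payoffs 9, 7 → best response Plus.
Glide against (Plus, Premium): payoffs 9, 6 → best response Plus.
Glide against (Premium, Plus): payoffs 9, 6 → best response Plus.
Glide against (Premium, Premium): payoffs 7, 5 → best response Plus.
Mutual best responses: (Standard, Plus, Plus); (Plus, Premium, Plus).

The pure Nash equilibria are (Standard, Plus, Plus) and (Plus, Premium, Plus).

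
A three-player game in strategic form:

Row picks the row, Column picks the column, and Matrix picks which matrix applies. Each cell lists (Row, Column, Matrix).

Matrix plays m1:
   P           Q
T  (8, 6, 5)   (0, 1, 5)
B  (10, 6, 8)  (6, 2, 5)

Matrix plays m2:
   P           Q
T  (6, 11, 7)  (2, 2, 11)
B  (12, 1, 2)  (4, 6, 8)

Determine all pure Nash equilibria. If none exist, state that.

The pure Nash equilibria are (B, P, m1) and (B, Q, m2).

For each player, find the best response to each opponent profile; mutual best responses are the pure NE.
Row against (P, m1): payoffs 8, 10 → best response B.
Row against (P, m2): payoffs 6, 12 → best response B.
Row against (Q, m1): payoffs 0, 6 → best response B.
Row against (Q, m2): payoffs 2, 4 → best response B.
Column against (T, m1): payoffs 6, 1 → best response P.
Column against (T, m2): payoffs 11, 2 → best response P.
Column against (B, m1): payoffs 6, 2 → best response P.
Column against (B, m2): payoffs 1, 6 → best response Q.
Matrix against (T, P): payoffs 5, 7 → best response m2.
Matrix against (T, Q): payoffs 5, 11 → best response m2.
Matrix against (B, P): payoffs 8, 2 → best response m1.
Matrix against (B, Q): payoffs 5, 8 → best response m2.
Mutual best responses: (B, P, m1); (B, Q, m2).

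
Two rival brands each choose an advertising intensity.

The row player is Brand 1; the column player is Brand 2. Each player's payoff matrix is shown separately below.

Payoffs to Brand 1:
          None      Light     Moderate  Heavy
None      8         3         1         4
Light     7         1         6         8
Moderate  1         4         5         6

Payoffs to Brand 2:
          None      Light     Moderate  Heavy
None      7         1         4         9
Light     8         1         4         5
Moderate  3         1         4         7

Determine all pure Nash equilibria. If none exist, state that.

This game has no pure Nash equilibrium.

Brand 1 against None: payoffs 8, 7, 1 → best response None.
Brand 1 against Light: payoffs 3, 1, 4 → best response Moderate.
Brand 1 against Moderate: payoffs 1, 6, 5 → best response Light.
Brand 1 against Heavy: payoffs 4, 8, 6 → best response Light.
Brand 2 against None: payoffs 7, 1, 4, 9 → best response Heavy.
Brand 2 against Light: payoffs 8, 1, 4, 5 → best response None.
Brand 2 against Moderate: payoffs 3, 1, 4, 7 → best response Heavy.
No profile is a mutual best response for all players.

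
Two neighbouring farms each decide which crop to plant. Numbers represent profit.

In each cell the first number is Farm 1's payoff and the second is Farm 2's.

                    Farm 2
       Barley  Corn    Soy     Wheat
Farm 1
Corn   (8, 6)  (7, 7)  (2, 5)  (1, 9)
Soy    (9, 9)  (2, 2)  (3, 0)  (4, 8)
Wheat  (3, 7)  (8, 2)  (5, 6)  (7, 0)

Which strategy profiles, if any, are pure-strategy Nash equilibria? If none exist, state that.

(Corn, Barley): Farm 1 can switch to Soy (8 → 9). Not NE.
(Corn, Corn): Farm 1 can switch to Wheat (7 → 8). Not NE.
(Corn, Soy): Farm 1 can switch to Soy (2 → 3). Not NE.
(Corn, Wheat): Farm 1 can switch to Soy (1 → 4). Not NE.
(Soy, Barley): Farm 1 gets 9, best alternative 8; Farm 2 gets 9, best alternative 8. No profitable deviation — NE.
(Soy, Corn): Farm 1 can switch to Corn (2 → 7). Not NE.
(Soy, Soy): Farm 1 can switch to Wheat (3 → 5). Not NE.
(Soy, Wheat): Farm 1 can switch to Wheat (4 → 7). Not NE.
(Wheat, Barley): Farm 1 can switch to Corn (3 → 8). Not NE.
(Wheat, Corn): Farm 2 can switch to Barley (2 → 7). Not NE.
(Wheat, Soy): Farm 2 can switch to Barley (6 → 7). Not NE.
(Wheat, Wheat): Farm 2 can switch to Barley (0 → 7). Not NE.

The unique pure-strategy Nash equilibrium is (Soy, Barley).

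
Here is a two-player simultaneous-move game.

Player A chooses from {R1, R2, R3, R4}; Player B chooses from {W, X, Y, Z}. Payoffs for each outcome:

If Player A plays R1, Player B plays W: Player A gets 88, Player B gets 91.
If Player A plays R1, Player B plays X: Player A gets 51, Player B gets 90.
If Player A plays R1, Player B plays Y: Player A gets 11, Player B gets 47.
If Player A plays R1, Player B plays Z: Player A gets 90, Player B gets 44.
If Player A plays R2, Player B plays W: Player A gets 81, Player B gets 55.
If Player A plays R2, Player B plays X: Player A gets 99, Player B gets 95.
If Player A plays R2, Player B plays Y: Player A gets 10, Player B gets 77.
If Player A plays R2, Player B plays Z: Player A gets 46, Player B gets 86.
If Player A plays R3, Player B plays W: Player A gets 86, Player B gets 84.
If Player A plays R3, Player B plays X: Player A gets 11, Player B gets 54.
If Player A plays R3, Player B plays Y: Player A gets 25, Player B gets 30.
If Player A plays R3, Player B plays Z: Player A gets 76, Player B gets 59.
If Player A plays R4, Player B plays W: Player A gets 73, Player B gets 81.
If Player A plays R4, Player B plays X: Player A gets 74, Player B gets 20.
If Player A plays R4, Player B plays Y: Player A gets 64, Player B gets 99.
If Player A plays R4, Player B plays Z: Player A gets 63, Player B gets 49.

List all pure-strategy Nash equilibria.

Mark each player's best response to every combination of opponents' strategies; a profile where every player is best-responding is a pure Nash equilibrium.
Player A against W: payoffs 88, 81, 86, 73 → best response R1.
Player A against X: payoffs 51, 99, 11, 74 → best response R2.
Player A against Y: payoffs 11, 10, 25, 64 → best response R4.
Player A against Z: payoffs 90, 46, 76, 63 → best response R1.
Player B against R1: payoffs 91, 90, 47, 44 → best response W.
Player B against R2: payoffs 55, 95, 77, 86 → best response X.
Player B against R3: payoffs 84, 54, 30, 59 → best response W.
Player B against R4: payoffs 81, 20, 99, 49 → best response Y.
Mutual best responses: (R1, W); (R2, X); (R4, Y).

The pure Nash equilibria are (R1, W); (R2, X); (R4, Y).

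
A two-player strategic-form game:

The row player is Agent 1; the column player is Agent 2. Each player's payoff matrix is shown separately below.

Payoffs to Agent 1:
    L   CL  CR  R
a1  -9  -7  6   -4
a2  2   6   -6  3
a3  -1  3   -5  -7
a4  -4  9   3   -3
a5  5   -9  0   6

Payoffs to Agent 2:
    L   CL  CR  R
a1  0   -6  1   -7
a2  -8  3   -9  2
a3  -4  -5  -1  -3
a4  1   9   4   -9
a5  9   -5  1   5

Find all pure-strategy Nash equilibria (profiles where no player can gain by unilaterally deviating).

Mark each player's best response to every combination of opponents' strategies; a profile where every player is best-responding is a pure Nash equilibrium.
Agent 1 against L: payoffs -9, 2, -1, -4, 5 → best response a5.
Agent 1 against CL: payoffs -7, 6, 3, 9, -9 → best response a4.
Agent 1 against CR: payoffs 6, -6, -5, 3, 0 → best response a1.
Agent 1 against R: payoffs -4, 3, -7, -3, 6 → best response a5.
Agent 2 against a1: payoffs 0, -6, 1, -7 → best response CR.
Agent 2 against a2: payoffs -8, 3, -9, 2 → best response CL.
Agent 2 against a3: payoffs -4, -5, -1, -3 → best response CR.
Agent 2 against a4: payoffs 1, 9, 4, -9 → best response CL.
Agent 2 against a5: payoffs 9, -5, 1, 5 → best response L.
Mutual best responses: (a1, CR); (a4, CL); (a5, L).

(a1, CR), (a4, CL), (a5, L)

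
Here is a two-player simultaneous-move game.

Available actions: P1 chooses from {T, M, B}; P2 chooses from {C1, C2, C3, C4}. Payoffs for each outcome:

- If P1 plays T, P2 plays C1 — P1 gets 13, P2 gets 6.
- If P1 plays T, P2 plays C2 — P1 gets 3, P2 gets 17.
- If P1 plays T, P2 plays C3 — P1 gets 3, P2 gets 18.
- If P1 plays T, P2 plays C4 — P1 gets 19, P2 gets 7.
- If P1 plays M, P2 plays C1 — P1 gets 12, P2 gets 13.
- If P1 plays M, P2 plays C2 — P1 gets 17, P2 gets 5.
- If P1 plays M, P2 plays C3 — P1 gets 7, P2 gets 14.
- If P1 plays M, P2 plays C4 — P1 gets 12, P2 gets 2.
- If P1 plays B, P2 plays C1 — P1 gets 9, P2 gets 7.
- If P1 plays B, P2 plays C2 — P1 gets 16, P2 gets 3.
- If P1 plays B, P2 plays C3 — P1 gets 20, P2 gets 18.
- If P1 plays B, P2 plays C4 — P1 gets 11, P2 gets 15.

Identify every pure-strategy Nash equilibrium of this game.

P1 against C1: payoffs 13, 12, 9 → best response T.
P1 against C2: payoffs 3, 17, 16 → best response M.
P1 against C3: payoffs 3, 7, 20 → best response B.
P1 against C4: payoffs 19, 12, 11 → best response T.
P2 against T: payoffs 6, 17, 18, 7 → best response C3.
P2 against M: payoffs 13, 5, 14, 2 → best response C3.
P2 against B: payoffs 7, 3, 18, 15 → best response C3.
Mutual best responses: (B, C3).

Pure NE: (B, C3)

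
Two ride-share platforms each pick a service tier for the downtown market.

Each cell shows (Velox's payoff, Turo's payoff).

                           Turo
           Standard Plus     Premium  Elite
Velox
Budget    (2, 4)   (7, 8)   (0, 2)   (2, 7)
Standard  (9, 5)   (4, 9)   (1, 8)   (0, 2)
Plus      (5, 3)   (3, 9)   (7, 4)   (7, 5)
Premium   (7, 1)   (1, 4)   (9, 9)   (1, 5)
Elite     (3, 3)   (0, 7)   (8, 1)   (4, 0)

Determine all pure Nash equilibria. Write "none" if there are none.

Velox against Standard: payoffs 2, 9, 5, 7, 3 → best response Standard.
Velox against Plus: payoffs 7, 4, 3, 1, 0 → best response Budget.
Velox against Premium: payoffs 0, 1, 7, 9, 8 → best response Premium.
Velox against Elite: payoffs 2, 0, 7, 1, 4 → best response Plus.
Turo against Budget: payoffs 4, 8, 2, 7 → best response Plus.
Turo against Standard: payoffs 5, 9, 8, 2 → best response Plus.
Turo against Plus: payoffs 3, 9, 4, 5 → best response Plus.
Turo against Premium: payoffs 1, 4, 9, 5 → best response Premium.
Turo against Elite: payoffs 3, 7, 1, 0 → best response Plus.
Mutual best responses: (Budget, Plus); (Premium, Premium).

(Budget, Plus) and (Premium, Premium)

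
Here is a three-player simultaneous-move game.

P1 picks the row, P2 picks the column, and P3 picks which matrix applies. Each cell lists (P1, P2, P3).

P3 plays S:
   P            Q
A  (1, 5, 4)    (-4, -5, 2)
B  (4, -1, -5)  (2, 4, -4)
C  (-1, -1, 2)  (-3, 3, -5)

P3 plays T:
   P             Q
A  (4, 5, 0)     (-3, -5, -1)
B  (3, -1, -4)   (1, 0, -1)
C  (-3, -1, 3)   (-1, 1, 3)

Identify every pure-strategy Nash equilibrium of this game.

The unique pure-strategy Nash equilibrium is (B, Q, T).

Mark each player's best response to every combination of opponents' strategies; a profile where every player is best-responding is a pure Nash equilibrium.
P1 against (P, S): payoffs 1, 4, -1 → best response B.
P1 against (P, T): payoffs 4, 3, -3 → best response A.
P1 against (Q, S): payoffs -4, 2, -3 → best response B.
P1 against (Q, T): payoffs -3, 1, -1 → best response B.
P2 against (A, S): payoffs 5, -5 → best response P.
P2 against (A, T): payoffs 5, -5 → best response P.
P2 against (B, S): payoffs -1, 4 → best response Q.
P2 against (B, T): payoffs -1, 0 → best response Q.
P2 against (C, S): payoffs -1, 3 → best response Q.
P2 against (C, T): payoffs -1, 1 → best response Q.
P3 against (A, P): payoffs 4, 0 → best response S.
P3 against (A, Q): payoffs 2, -1 → best response S.
P3 against (B, P): payoffs -5, -4 → best response T.
P3 against (B, Q): payoffs -4, -1 → best response T.
P3 against (C, P): payoffs 2, 3 → best response T.
P3 against (C, Q): payoffs -5, 3 → best response T.
Mutual best responses: (B, Q, T).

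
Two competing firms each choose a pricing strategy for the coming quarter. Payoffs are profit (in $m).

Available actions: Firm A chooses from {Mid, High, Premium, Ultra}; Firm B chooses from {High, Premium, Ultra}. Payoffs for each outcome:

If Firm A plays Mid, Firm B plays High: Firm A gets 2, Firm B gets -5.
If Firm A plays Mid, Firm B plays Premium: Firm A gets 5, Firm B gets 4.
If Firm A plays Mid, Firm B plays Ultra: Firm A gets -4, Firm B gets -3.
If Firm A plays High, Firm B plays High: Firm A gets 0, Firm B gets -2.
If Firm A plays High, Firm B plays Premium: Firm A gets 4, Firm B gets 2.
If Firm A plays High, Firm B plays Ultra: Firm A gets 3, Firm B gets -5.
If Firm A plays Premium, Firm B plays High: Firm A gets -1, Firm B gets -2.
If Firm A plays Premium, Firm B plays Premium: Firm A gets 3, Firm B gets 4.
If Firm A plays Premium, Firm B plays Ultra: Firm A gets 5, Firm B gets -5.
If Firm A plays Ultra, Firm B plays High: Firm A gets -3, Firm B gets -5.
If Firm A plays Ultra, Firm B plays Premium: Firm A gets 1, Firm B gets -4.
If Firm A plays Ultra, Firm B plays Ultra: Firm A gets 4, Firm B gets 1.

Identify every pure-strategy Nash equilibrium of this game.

The unique pure-strategy Nash equilibrium is (Mid, Premium).

Firm A against High: payoffs 2, 0, -1, -3 → best response Mid.
Firm A against Premium: payoffs 5, 4, 3, 1 → best response Mid.
Firm A against Ultra: payoffs -4, 3, 5, 4 → best response Premium.
Firm B against Mid: payoffs -5, 4, -3 → best response Premium.
Firm B against High: payoffs -2, 2, -5 → best response Premium.
Firm B against Premium: payoffs -2, 4, -5 → best response Premium.
Firm B against Ultra: payoffs -5, -4, 1 → best response Ultra.
Mutual best responses: (Mid, Premium).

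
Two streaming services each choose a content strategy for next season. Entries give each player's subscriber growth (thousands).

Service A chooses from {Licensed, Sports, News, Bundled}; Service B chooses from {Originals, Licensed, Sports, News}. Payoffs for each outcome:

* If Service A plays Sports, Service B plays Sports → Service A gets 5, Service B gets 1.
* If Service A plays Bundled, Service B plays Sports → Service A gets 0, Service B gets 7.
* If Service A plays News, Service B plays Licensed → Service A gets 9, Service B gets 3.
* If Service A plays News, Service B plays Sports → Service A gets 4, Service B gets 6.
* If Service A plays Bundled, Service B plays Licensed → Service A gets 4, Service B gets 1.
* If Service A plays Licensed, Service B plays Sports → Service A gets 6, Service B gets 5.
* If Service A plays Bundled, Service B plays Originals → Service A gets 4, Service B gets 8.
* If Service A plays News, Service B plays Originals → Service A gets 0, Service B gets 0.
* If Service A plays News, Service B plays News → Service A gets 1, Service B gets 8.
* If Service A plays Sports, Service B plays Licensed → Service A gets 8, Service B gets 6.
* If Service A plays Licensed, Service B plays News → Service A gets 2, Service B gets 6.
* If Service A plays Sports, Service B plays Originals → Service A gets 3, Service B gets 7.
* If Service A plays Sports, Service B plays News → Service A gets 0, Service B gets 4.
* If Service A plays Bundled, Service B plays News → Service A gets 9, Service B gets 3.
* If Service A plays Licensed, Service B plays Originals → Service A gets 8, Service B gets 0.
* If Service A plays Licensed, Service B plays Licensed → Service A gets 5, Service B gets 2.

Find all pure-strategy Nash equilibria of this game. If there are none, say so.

Service A against Originals: payoffs 8, 3, 0, 4 → best response Licensed.
Service A against Licensed: payoffs 5, 8, 9, 4 → best response News.
Service A against Sports: payoffs 6, 5, 4, 0 → best response Licensed.
Service A against News: payoffs 2, 0, 1, 9 → best response Bundled.
Service B against Licensed: payoffs 0, 2, 5, 6 → best response News.
Service B against Sports: payoffs 7, 6, 1, 4 → best response Originals.
Service B against News: payoffs 0, 3, 6, 8 → best response News.
Service B against Bundled: payoffs 8, 1, 7, 3 → best response Originals.
No profile is a mutual best response for all players.

No pure-strategy Nash equilibrium.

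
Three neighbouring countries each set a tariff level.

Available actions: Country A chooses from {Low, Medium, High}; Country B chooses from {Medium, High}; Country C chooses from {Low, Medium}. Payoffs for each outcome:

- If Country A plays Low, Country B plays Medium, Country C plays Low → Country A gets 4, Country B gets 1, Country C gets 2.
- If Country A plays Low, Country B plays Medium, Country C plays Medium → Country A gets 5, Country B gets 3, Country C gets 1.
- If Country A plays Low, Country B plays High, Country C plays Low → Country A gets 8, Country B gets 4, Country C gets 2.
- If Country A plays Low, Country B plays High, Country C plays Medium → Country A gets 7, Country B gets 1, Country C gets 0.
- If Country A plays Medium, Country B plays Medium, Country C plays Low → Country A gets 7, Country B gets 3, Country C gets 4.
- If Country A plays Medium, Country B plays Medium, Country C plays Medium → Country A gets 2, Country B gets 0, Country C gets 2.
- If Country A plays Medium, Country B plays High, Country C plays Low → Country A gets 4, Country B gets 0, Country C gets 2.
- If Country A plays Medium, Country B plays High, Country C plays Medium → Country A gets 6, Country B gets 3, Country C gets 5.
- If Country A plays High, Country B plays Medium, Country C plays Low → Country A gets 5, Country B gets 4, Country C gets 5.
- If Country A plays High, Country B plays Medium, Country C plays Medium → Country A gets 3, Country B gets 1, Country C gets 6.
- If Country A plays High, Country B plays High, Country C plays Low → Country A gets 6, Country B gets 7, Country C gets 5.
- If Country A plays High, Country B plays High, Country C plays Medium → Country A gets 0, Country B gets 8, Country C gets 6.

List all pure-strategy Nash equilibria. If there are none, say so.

Country A against (Medium, Low): payoffs 4, 7, 5 → best response Medium.
Country A against (Medium, Medium): payoffs 5, 2, 3 → best response Low.
Country A against (High, Low): payoffs 8, 4, 6 → best response Low.
Country A against (High, Medium): payoffs 7, 6, 0 → best response Low.
Country B against (Low, Low): payoffs 1, 4 → best response High.
Country B against (Low, Medium): payoffs 3, 1 → best response Medium.
Country B against (Medium, Low): payoffs 3, 0 → best response Medium.
Country B against (Medium, Medium): payoffs 0, 3 → best response High.
Country B against (High, Low): payoffs 4, 7 → best response High.
Country B against (High, Medium): payoffs 1, 8 → best response High.
Country C against (Low, Medium): payoffs 2, 1 → best response Low.
Country C against (Low, High): payoffs 2, 0 → best response Low.
Country C against (Medium, Medium): payoffs 4, 2 → best response Low.
Country C against (Medium, High): payoffs 2, 5 → best response Medium.
Country C against (High, Medium): payoffs 5, 6 → best response Medium.
Country C against (High, High): payoffs 5, 6 → best response Medium.
Mutual best responses: (Low, High, Low); (Medium, Medium, Low).

(Low, High, Low); (Medium, Medium, Low)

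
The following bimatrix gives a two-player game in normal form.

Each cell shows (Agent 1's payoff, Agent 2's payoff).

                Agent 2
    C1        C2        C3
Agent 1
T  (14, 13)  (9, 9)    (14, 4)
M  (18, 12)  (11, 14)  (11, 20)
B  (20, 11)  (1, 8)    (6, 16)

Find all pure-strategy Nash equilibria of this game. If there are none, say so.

This game has no pure Nash equilibrium.

(T, C1): Agent 1 can switch to M (14 → 18). Not NE.
(T, C2): Agent 1 can switch to M (9 → 11). Not NE.
(T, C3): Agent 2 can switch to C1 (4 → 13). Not NE.
(M, C1): Agent 1 can switch to B (18 → 20). Not NE.
(M, C2): Agent 2 can switch to C3 (14 → 20). Not NE.
(M, C3): Agent 1 can switch to T (11 → 14). Not NE.
(B, C1): Agent 2 can switch to C3 (11 → 16). Not NE.
(B, C2): Agent 1 can switch to T (1 → 9). Not NE.
(The remaining 1 profile has a profitable deviation by the same check.)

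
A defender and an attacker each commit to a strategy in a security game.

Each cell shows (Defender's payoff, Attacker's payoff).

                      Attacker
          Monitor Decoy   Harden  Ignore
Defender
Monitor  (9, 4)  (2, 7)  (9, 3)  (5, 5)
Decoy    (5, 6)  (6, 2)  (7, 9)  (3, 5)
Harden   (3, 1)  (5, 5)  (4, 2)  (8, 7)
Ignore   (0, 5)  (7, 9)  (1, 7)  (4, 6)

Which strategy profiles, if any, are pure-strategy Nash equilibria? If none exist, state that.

The pure Nash equilibria are (Harden, Ignore), (Ignore, Decoy).

For each strategy profile, look for a profitable unilateral deviation.
(Monitor, Monitor): Attacker can switch to Decoy (4 → 7). Not NE.
(Monitor, Decoy): Defender can switch to Decoy (2 → 6). Not NE.
(Monitor, Harden): Attacker can switch to Monitor (3 → 4). Not NE.
(Monitor, Ignore): Defender can switch to Harden (5 → 8). Not NE.
(Decoy, Monitor): Defender can switch to Monitor (5 → 9). Not NE.
(Decoy, Decoy): Defender can switch to Ignore (6 → 7). Not NE.
(Decoy, Harden): Defender can switch to Monitor (7 → 9). Not NE.
(Decoy, Ignore): Defender can switch to Monitor (3 → 5). Not NE.
(Harden, Ignore): Defender gets 8, best alternative 5; Attacker gets 7, best alternative 5. No profitable deviation — NE.
(Ignore, Decoy): Defender gets 7, best alternative 6; Attacker gets 9, best alternative 7. No profitable deviation — NE.
(The remaining 6 profiles each have a profitable deviation by the same check.)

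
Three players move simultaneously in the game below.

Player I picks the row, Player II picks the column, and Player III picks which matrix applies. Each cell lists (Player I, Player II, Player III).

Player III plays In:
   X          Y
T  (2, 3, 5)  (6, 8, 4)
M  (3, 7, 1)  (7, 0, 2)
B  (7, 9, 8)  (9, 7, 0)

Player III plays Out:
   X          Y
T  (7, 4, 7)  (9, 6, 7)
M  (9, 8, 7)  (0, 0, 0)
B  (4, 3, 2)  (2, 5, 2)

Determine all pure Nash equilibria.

(T, Y, Out) and (M, X, Out) and (B, X, In)

For each strategy profile, look for a profitable unilateral deviation.
(T, X, In): Player I can switch to M (2 → 3). Not NE.
(T, X, Out): Player I can switch to M (7 → 9). Not NE.
(T, Y, In): Player I can switch to M (6 → 7). Not NE.
(T, Y, Out): Player I gets 9, best alternative 2; Player II gets 6, best alternative 4; Player III gets 7, best alternative 4. No profitable deviation — NE.
(M, X, In): Player I can switch to B (3 → 7). Not NE.
(M, X, Out): Player I gets 9, best alternative 7; Player II gets 8, best alternative 0; Player III gets 7, best alternative 1. No profitable deviation — NE.
(M, Y, In): Player I can switch to B (7 → 9). Not NE.
(M, Y, Out): Player I can switch to T (0 → 9). Not NE.
(B, X, In): Player I gets 7, best alternative 3; Player II gets 9, best alternative 7; Player III gets 8, best alternative 2. No profitable deviation — NE.
(B, X, Out): Player I can switch to T (4 → 7). Not NE.
(B, Y, In): Player II can switch to X (7 → 9). Not NE.
(B, Y, Out): Player I can switch to T (2 → 9). Not NE.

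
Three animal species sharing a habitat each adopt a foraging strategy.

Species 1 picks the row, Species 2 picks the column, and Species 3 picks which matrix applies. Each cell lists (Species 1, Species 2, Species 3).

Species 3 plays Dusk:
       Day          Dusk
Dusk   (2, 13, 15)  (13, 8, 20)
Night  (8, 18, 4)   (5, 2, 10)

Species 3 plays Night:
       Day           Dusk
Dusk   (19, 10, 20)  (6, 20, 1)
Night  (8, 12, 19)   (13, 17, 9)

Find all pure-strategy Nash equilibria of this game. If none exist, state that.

For each player, find the best response to each opponent profile; mutual best responses are the pure NE.
Species 1 against (Day, Dusk): payoffs 2, 8 → best response Night.
Species 1 against (Day, Night): payoffs 19, 8 → best response Dusk.
Species 1 against (Dusk, Dusk): payoffs 13, 5 → best response Dusk.
Species 1 against (Dusk, Night): payoffs 6, 13 → best response Night.
Species 2 against (Dusk, Dusk): payoffs 13, 8 → best response Day.
Species 2 against (Dusk, Night): payoffs 10, 20 → best response Dusk.
Species 2 against (Night, Dusk): payoffs 18, 2 → best response Day.
Species 2 against (Night, Night): payoffs 12, 17 → best response Dusk.
Species 3 against (Dusk, Day): payoffs 15, 20 → best response Night.
Species 3 against (Dusk, Dusk): payoffs 20, 1 → best response Dusk.
Species 3 against (Night, Day): payoffs 4, 19 → best response Night.
Species 3 against (Night, Dusk): payoffs 10, 9 → best response Dusk.
No profile is a mutual best response for all players.

There is no pure-strategy Nash equilibrium.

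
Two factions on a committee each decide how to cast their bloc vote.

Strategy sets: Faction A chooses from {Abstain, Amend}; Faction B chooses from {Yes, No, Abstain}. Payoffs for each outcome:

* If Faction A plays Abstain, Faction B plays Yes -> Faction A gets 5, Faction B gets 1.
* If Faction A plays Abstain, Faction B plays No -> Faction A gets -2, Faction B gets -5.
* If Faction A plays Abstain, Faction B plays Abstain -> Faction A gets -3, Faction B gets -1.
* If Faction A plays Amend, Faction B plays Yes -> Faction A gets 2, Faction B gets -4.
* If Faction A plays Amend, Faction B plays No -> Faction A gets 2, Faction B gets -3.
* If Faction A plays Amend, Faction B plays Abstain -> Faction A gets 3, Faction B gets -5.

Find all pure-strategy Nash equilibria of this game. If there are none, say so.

The pure Nash equilibria are (Abstain, Yes), (Amend, No).

Faction A against Yes: payoffs 5, 2 → best response Abstain.
Faction A against No: payoffs -2, 2 → best response Amend.
Faction A against Abstain: payoffs -3, 3 → best response Amend.
Faction B against Abstain: payoffs 1, -5, -1 → best response Yes.
Faction B against Amend: payoffs -4, -3, -5 → best response No.
Mutual best responses: (Abstain, Yes); (Amend, No).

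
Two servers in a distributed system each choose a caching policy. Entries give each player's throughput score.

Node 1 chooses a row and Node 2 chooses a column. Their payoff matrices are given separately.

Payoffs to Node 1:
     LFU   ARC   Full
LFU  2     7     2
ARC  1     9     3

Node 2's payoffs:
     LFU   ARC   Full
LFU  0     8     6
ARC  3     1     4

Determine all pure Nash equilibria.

(ARC, Full)

Mark each player's best response to every combination of opponents' strategies; a profile where every player is best-responding is a pure Nash equilibrium.
Node 1 against LFU: payoffs 2, 1 → best response LFU.
Node 1 against ARC: payoffs 7, 9 → best response ARC.
Node 1 against Full: payoffs 2, 3 → best response ARC.
Node 2 against LFU: payoffs 0, 8, 6 → best response ARC.
Node 2 against ARC: payoffs 3, 1, 4 → best response Full.
Mutual best responses: (ARC, Full).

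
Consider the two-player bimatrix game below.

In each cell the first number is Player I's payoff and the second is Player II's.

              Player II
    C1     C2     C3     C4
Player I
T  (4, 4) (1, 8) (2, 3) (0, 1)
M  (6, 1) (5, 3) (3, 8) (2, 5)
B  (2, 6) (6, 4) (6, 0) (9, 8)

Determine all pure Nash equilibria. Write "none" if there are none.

Player I against C1: payoffs 4, 6, 2 → best response M.
Player I against C2: payoffs 1, 5, 6 → best response B.
Player I against C3: payoffs 2, 3, 6 → best response B.
Player I against C4: payoffs 0, 2, 9 → best response B.
Player II against T: payoffs 4, 8, 3, 1 → best response C2.
Player II against M: payoffs 1, 3, 8, 5 → best response C3.
Player II against B: payoffs 6, 4, 0, 8 → best response C4.
Mutual best responses: (B, C4).

Pure NE: (B, C4)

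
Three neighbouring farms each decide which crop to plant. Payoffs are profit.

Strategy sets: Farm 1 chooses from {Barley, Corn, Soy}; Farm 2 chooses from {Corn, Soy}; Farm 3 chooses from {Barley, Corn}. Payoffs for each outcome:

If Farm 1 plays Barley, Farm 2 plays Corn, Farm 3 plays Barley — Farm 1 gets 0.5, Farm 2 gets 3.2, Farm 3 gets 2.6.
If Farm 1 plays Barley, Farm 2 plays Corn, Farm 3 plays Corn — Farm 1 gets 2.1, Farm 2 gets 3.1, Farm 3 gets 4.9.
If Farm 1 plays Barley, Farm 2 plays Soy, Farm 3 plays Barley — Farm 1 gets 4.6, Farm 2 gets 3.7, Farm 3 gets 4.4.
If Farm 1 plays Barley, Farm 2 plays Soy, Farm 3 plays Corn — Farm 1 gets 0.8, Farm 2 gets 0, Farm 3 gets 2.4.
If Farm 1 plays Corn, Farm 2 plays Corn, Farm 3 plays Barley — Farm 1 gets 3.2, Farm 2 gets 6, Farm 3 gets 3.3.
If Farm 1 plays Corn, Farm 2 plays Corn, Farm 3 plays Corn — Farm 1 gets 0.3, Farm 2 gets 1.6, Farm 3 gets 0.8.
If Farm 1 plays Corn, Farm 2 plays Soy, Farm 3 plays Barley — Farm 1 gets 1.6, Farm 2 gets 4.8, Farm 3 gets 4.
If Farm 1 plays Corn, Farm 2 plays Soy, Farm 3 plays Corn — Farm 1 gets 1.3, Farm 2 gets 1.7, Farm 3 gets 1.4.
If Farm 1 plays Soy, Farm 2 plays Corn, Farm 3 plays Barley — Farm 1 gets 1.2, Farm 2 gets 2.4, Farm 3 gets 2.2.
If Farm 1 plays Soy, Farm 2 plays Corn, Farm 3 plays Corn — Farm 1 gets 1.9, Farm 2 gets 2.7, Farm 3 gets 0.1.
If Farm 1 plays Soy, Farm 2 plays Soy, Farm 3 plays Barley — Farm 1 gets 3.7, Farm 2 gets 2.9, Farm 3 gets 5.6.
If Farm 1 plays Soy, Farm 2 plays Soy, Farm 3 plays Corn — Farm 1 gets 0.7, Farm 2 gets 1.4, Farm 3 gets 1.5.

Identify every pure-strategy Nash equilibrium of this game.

The pure Nash equilibria are (Barley, Corn, Corn), (Barley, Soy, Barley), (Corn, Corn, Barley).

(Barley, Corn, Barley): Farm 1 can switch to Corn (0.5 → 3.2). Not NE.
(Barley, Corn, Corn): Farm 1 gets 2.1, best alternative 1.9; Farm 2 gets 3.1, best alternative 0; Farm 3 gets 4.9, best alternative 2.6. No profitable deviation — NE.
(Barley, Soy, Barley): Farm 1 gets 4.6, best alternative 3.7; Farm 2 gets 3.7, best alternative 3.2; Farm 3 gets 4.4, best alternative 2.4. No profitable deviation — NE.
(Barley, Soy, Corn): Farm 1 can switch to Corn (0.8 → 1.3). Not NE.
(Corn, Corn, Barley): Farm 1 gets 3.2, best alternative 1.2; Farm 2 gets 6, best alternative 4.8; Farm 3 gets 3.3, best alternative 0.8. No profitable deviation — NE.
(Corn, Corn, Corn): Farm 1 can switch to Barley (0.3 → 2.1). Not NE.
(Corn, Soy, Barley): Farm 1 can switch to Barley (1.6 → 4.6). Not NE.
(Corn, Soy, Corn): Farm 3 can switch to Barley (1.4 → 4). Not NE.
(Soy, Corn, Barley): Farm 1 can switch to Corn (1.2 → 3.2). Not NE.
(Soy, Corn, Corn): Farm 1 can switch to Barley (1.9 → 2.1). Not NE.
(Soy, Soy, Barley): Farm 1 can switch to Barley (3.7 → 4.6). Not NE.
(Soy, Soy, Corn): Farm 1 can switch to Barley (0.7 → 0.8). Not NE.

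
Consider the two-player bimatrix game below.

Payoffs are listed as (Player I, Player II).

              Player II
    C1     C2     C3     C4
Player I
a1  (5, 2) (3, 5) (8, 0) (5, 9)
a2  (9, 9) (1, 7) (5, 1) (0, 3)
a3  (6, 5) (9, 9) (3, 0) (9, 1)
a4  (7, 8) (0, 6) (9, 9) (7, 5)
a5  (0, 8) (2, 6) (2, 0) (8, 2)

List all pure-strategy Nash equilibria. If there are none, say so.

Check each profile: it is a Nash equilibrium iff no player can strictly gain by switching unilaterally.
(a1, C1): Player I can switch to a2 (5 → 9). Not NE.
(a1, C2): Player I can switch to a3 (3 → 9). Not NE.
(a1, C3): Player I can switch to a4 (8 → 9). Not NE.
(a1, C4): Player I can switch to a3 (5 → 9). Not NE.
(a2, C1): Player I gets 9, best alternative 7; Player II gets 9, best alternative 7. No profitable deviation — NE.
(a2, C2): Player I can switch to a1 (1 → 3). Not NE.
(a2, C3): Player I can switch to a1 (5 → 8). Not NE.
(a2, C4): Player I can switch to a1 (0 → 5). Not NE.
(a3, C1): Player I can switch to a2 (6 → 9). Not NE.
(a3, C2): Player I gets 9, best alternative 3; Player II gets 9, best alternative 5. No profitable deviation — NE.
(a3, C3): Player I can switch to a1 (3 → 8). Not NE.
(a3, C4): Player II can switch to C1 (1 → 5). Not NE.
(a4, C1): Player I can switch to a2 (7 → 9). Not NE.
(a4, C2): Player I can switch to a1 (0 → 3). Not NE.
(a4, C3): Player I gets 9, best alternative 8; Player II gets 9, best alternative 8. No profitable deviation — NE.
(The remaining 5 profiles each have a profitable deviation by the same check.)

(a2, C1) and (a3, C2) and (a4, C3)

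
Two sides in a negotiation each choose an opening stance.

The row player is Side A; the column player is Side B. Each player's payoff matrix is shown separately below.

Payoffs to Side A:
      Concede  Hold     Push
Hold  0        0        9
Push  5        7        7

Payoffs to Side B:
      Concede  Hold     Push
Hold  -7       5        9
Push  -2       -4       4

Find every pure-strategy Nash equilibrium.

Mark each player's best response to every combination of opponents' strategies; a profile where every player is best-responding is a pure Nash equilibrium.
Side A against Concede: payoffs 0, 5 → best response Push.
Side A against Hold: payoffs 0, 7 → best response Push.
Side A against Push: payoffs 9, 7 → best response Hold.
Side B against Hold: payoffs -7, 5, 9 → best response Push.
Side B against Push: payoffs -2, -4, 4 → best response Push.
Mutual best responses: (Hold, Push).

The unique pure-strategy Nash equilibrium is (Hold, Push).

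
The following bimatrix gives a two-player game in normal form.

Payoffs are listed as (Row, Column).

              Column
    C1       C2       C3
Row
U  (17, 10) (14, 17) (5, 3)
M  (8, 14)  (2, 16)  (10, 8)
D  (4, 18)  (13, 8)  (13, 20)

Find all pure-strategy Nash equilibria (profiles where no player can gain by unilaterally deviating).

The pure Nash equilibria are (U, C2); (D, C3).

Row against C1: payoffs 17, 8, 4 → best response U.
Row against C2: payoffs 14, 2, 13 → best response U.
Row against C3: payoffs 5, 10, 13 → best response D.
Column against U: payoffs 10, 17, 3 → best response C2.
Column against M: payoffs 14, 16, 8 → best response C2.
Column against D: payoffs 18, 8, 20 → best response C3.
Mutual best responses: (U, C2); (D, C3).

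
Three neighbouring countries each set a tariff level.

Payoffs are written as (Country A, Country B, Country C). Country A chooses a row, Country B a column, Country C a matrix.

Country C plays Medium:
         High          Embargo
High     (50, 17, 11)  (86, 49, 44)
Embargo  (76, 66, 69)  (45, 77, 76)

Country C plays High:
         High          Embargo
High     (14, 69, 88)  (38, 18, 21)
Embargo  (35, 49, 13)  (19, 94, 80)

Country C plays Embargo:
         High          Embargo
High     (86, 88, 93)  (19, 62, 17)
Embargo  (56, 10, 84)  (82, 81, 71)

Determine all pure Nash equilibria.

Pure-strategy Nash equilibria: (High, High, Embargo), (High, Embargo, Medium)

For each player, find the best response to each opponent profile; mutual best responses are the pure NE.
Country A against (High, Medium): payoffs 50, 76 → best response Embargo.
Country A against (High, High): payoffs 14, 35 → best response Embargo.
Country A against (High, Embargo): payoffs 86, 56 → best response High.
Country A against (Embargo, Medium): payoffs 86, 45 → best response High.
Country A against (Embargo, High): payoffs 38, 19 → best response High.
Country A against (Embargo, Embargo): payoffs 19, 82 → best response Embargo.
Country B against (High, Medium): payoffs 17, 49 → best response Embargo.
Country B against (High, High): payoffs 69, 18 → best response High.
Country B against (High, Embargo): payoffs 88, 62 → best response High.
Country B against (Embargo, Medium): payoffs 66, 77 → best response Embargo.
Country B against (Embargo, High): payoffs 49, 94 → best response Embargo.
Country B against (Embargo, Embargo): payoffs 10, 81 → best response Embargo.
Country C against (High, High): payoffs 11, 88, 93 → best response Embargo.
Country C against (High, Embargo): payoffs 44, 21, 17 → best response Medium.
Country C against (Embargo, High): payoffs 69, 13, 84 → best response Embargo.
Country C against (Embargo, Embargo): payoffs 76, 80, 71 → best response High.
Mutual best responses: (High, High, Embargo); (High, Embargo, Medium).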